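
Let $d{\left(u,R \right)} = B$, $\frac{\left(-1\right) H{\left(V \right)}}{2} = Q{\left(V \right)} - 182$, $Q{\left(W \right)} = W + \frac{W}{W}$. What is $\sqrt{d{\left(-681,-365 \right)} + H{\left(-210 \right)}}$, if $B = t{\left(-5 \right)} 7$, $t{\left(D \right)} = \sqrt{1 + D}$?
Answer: $\sqrt{782 + 14 i} \approx 27.965 + 0.2503 i$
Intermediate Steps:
$Q{\left(W \right)} = 1 + W$ ($Q{\left(W \right)} = W + 1 = 1 + W$)
$H{\left(V \right)} = 362 - 2 V$ ($H{\left(V \right)} = - 2 \left(\left(1 + V\right) - 182\right) = - 2 \left(-181 + V\right) = 362 - 2 V$)
$B = 14 i$ ($B = \sqrt{1 - 5} \cdot 7 = \sqrt{-4} \cdot 7 = 2 i 7 = 14 i \approx 14.0 i$)
$d{\left(u,R \right)} = 14 i$
$\sqrt{d{\left(-681,-365 \right)} + H{\left(-210 \right)}} = \sqrt{14 i + \left(362 - -420\right)} = \sqrt{14 i + \left(362 + 420\right)} = \sqrt{14 i + 782} = \sqrt{782 + 14 i}$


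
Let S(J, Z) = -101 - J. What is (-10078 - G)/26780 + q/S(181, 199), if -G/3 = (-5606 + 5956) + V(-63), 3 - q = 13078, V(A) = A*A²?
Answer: 68031421/3775980 ≈ 18.017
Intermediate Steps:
V(A) = A³
q = -13075 (q = 3 - 1*13078 = 3 - 13078 = -13075)
G = 749091 (G = -3*((-5606 + 5956) + (-63)³) = -3*(350 - 250047) = -3*(-249697) = 749091)
(-10078 - G)/26780 + q/S(181, 199) = (-10078 - 1*749091)/26780 - 13075/(-101 - 1*181) = (-10078 - 749091)*(1/26780) - 13075/(-101 - 181) = -759169*1/26780 - 13075/(-282) = -759169/26780 - 13075*(-1/282) = -759169/26780 + 13075/282 = 68031421/3775980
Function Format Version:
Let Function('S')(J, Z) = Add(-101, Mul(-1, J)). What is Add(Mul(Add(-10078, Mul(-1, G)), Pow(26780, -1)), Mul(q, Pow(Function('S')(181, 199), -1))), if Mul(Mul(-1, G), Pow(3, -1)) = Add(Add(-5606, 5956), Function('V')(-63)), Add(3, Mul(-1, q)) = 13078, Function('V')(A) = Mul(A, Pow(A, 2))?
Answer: Rational(68031421, 3775980) ≈ 18.017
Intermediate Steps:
Function('V')(A) = Pow(A, 3)
q = -13075 (q = Add(3, Mul(-1, 13078)) = Add(3, -13078) = -13075)
G = 749091 (G = Mul(-3, Add(Add(-5606, 5956), Pow(-63, 3))) = Mul(-3, Add(350, -250047)) = Mul(-3, -249697) = 749091)
Add(Mul(Add(-10078, Mul(-1, G)), Pow(26780, -1)), Mul(q, Pow(Function('S')(181, 199), -1))) = Add(Mul(Add(-10078, Mul(-1, 749091)), Pow(26780, -1)), Mul(-13075, Pow(Add(-101, Mul(-1, 181)), -1))) = Add(Mul(Add(-10078, -749091), Rational(1, 26780)), Mul(-13075, Pow(Add(-101, -181), -1))) = Add(Mul(-759169, Rational(1, 26780)), Mul(-13075, Pow(-282, -1))) = Add(Rational(-759169, 26780), Mul(-13075, Rational(-1, 282))) = Add(Rational(-759169, 26780), Rational(13075, 282)) = Rational(68031421, 3775980)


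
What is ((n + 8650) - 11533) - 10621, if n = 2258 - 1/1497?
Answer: -16835263/1497 ≈ -11246.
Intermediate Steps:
n = 3380225/1497 (n = 2258 - 1*1/1497 = 2258 - 1/1497 = 3380225/1497 ≈ 2258.0)
((n + 8650) - 11533) - 10621 = ((3380225/1497 + 8650) - 11533) - 10621 = (16329275/1497 - 11533) - 10621 = -935626/1497 - 10621 = -16835263/1497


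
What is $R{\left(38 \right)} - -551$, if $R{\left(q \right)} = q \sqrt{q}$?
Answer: $551 + 38 \sqrt{38} \approx 785.25$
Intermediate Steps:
$R{\left(q \right)} = q^{\frac{3}{2}}$
$R{\left(38 \right)} - -551 = 38^{\frac{3}{2}} - -551 = 38 \sqrt{38} + 551 = 551 + 38 \sqrt{38}$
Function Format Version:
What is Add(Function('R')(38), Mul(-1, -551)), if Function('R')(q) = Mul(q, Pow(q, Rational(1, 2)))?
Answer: Add(551, Mul(38, Pow(38, Rational(1, 2)))) ≈ 785.25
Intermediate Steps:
Function('R')(q) = Pow(q, Rational(3, 2))
Add(Function('R')(38), Mul(-1, -551)) = Add(Pow(38, Rational(3, 2)), Mul(-1, -551)) = Add(Mul(38, Pow(38, Rational(1, 2))), 551) = Add(551, Mul(38, Pow(38, Rational(1, 2))))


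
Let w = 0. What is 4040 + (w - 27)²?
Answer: 4769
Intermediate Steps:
4040 + (w - 27)² = 4040 + (0 - 27)² = 4040 + (-27)² = 4040 + 729 = 4769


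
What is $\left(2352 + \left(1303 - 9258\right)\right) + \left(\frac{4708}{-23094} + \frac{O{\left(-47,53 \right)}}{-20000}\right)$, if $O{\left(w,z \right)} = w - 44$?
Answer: $- \frac{1294002849223}{230940000} \approx -5603.2$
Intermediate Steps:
$O{\left(w,z \right)} = -44 + w$ ($O{\left(w,z \right)} = w - 44 = -44 + w$)
$\left(2352 + \left(1303 - 9258\right)\right) + \left(\frac{4708}{-23094} + \frac{O{\left(-47,53 \right)}}{-20000}\right) = \left(2352 + \left(1303 - 9258\right)\right) + \left(\frac{4708}{-23094} + \frac{-44 - 47}{-20000}\right) = \left(2352 - 7955\right) + \left(4708 \left(- \frac{1}{23094}\right) - - \frac{91}{20000}\right) = -5603 + \left(- \frac{2354}{11547} + \frac{91}{20000}\right) = -5603 - \frac{46029223}{230940000} = - \frac{1294002849223}{230940000}$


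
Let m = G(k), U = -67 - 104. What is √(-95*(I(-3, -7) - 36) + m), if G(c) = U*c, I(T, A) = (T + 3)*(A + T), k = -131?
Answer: 3*√2869 ≈ 160.69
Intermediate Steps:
U = -171
I(T, A) = (3 + T)*(A + T)
G(c) = -171*c
m = 22401 (m = -171*(-131) = 22401)
√(-95*(I(-3, -7) - 36) + m) = √(-95*(((-3)² + 3*(-7) + 3*(-3) - 7*(-3)) - 36) + 22401) = √(-95*((9 - 21 - 9 + 21) - 36) + 22401) = √(-95*(0 - 36) + 22401) = √(-95*(-36) + 22401) = √(3420 + 22401) = √25821 = 3*√2869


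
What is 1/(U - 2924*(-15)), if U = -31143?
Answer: 1/12717 ≈ 7.8635e-5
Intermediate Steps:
1/(U - 2924*(-15)) = 1/(-31143 - 2924*(-15)) = 1/(-31143 + 43860) = 1/12717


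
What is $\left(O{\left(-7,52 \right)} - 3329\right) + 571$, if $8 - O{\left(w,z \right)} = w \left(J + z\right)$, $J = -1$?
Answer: $-2393$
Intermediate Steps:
$O{\left(w,z \right)} = 8 - w \left(-1 + z\right)$
$\left(O{\left(-7,52 \right)} - 3329\right) + 571 = \left(\left(8 - 7 - \left(-7\right) 52\right) - 3329\right) + 571 = \left(\left(8 - 7 + 364\right) - 3329\right) + 571 = \left(365 - 3329\right) + 571 = -2964 + 571 = -2393$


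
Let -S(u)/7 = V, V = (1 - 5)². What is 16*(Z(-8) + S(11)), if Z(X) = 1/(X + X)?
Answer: -1793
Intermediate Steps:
V = 16 (V = (-4)² = 16)
S(u) = -112 (S(u) = -7*16 = -112)
Z(X) = 1/(2*X)
16*(Z(-8) + S(11)) = 16*((½)/(-8) - 112) = 16*((½)*(-⅛) - 112) = 16*(-1/16 - 112) = 16*(-1793/16) = -1793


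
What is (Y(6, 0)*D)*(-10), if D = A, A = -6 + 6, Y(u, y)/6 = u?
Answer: 0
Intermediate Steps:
Y(u, y) = 6*u
A = 0
D = 0
(Y(6, 0)*D)*(-10) = ((6*6)*0)*(-10) = (36*0)*(-10) = 0*(-10) = 0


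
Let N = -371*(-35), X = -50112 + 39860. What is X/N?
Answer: -10252/12985 ≈ -0.78953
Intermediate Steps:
X = -10252
N = 12985
X/N = -10252/12985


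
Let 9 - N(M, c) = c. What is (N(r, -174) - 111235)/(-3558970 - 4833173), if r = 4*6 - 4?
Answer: 111052/8392143 ≈ 0.013233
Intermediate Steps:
r = 20 (r = 24 - 4 = 20)
N(M, c) = 9 - c
(N(r, -174) - 111235)/(-3558970 - 4833173) = ((9 - 1*(-174)) - 111235)/(-3558970 - 4833173) = ((9 + 174) - 111235)/(-8392143) = (183 - 111235)*(-1/8392143) = -111052*(-1/8392143) = 111052/8392143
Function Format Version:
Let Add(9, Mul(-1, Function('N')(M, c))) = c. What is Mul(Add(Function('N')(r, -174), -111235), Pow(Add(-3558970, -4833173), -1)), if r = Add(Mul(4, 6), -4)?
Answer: Rational(111052, 8392143) ≈ 0.013233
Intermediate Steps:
r = 20 (r = Add(24, -4) = 20)
Function('N')(M, c) = Add(9, Mul(-1, c))
Mul(Add(Function('N')(r, -174), -111235), Pow(Add(-3558970, -4833173), -1)) = Mul(Add(Add(9, Mul(-1, -174)), -111235), Pow(Add(-3558970, -4833173), -1)) = Mul(Add(Add(9, 174), -111235), Pow(-8392143, -1)) = Mul(Add(183, -111235), Rational(-1, 8392143)) = Mul(-111052, Rational(-1, 8392143)) = Rational(111052, 8392143)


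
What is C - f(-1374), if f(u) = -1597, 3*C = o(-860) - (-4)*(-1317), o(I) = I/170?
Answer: -8195/51 ≈ -160.69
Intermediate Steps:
o(I) = I/170 (o(I) = I*(1/170) = I/170)
C = -89642/51 (C = ((1/170)*(-860) - (-4)*(-1317))/3 = (-86/17 - 1*5268)/3 = (-86/17 - 5268)/3 = (1/3)*(-89642/17) = -89642/51 ≈ -1757.7)
C - f(-1374) = -89642/51 - 1*(-1597) = -89642/51 + 1597 = -8195/51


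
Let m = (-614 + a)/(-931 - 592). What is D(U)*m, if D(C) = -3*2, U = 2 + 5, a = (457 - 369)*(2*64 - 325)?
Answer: -107700/1523 ≈ -70.716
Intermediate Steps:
a = -17336 (a = 88*(128 - 325) = 88*(-197) = -17336)
U = 7
D(C) = -6
m = 17950/1523 (m = (-614 - 17336)/(-931 - 592) = -17950/(-1523) = -17950*(-1/1523) = 17950/1523 ≈ 11.786)
D(U)*m = -6*17950/1523 = -107700/1523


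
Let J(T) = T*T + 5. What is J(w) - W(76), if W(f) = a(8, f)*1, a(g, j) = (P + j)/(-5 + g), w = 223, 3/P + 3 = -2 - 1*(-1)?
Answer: 596507/12 ≈ 49709.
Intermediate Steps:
P = -¾ (P = 3/(-3 + (-2 - 1*(-1))) = 3/(-3 + (-2 + 1)) = 3/(-3 - 1) = 3/(-4) = 3*(-¼) = -¾ ≈ -0.75000)
a(g, j) = (-¾ + j)/(-5 + g)
J(T) = 5 + T² (J(T) = T² + 5 = 5 + T²)
W(f) = -¼ + f/3 (W(f) = ((-¾ + f)/(-5 + 8))*1 = ((-¾ + f)/3)*1 = (-¼ + f/3)*1 = -¼ + f/3)
J(w) - W(76) = (5 + 223²) - (-¼ + (⅓)*76) = (5 + 49729) - (-¼ + 76/3) = 49734 - 1*301/12 = 49734 - 301/12 = 596507/12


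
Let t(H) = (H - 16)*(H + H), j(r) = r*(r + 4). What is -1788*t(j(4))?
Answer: -1830912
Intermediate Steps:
j(r) = r*(4 + r)
t(H) = 2*H*(-16 + H) (t(H) = (-16 + H)*(2*H) = 2*H*(-16 + H))
-1788*t(j(4)) = -3576*4*(4 + 4)*(-16 + 4*(4 + 4)) = -3576*4*8*(-16 + 4*8) = -3576*32*(-16 + 32) = -3576*32*16 = -1788*1024 = -1830912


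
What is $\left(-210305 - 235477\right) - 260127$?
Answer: $-705909$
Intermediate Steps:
$\left(-210305 - 235477\right) - 260127 = -445782 - 260127 = -705909$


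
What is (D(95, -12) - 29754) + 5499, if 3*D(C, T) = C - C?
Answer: -24255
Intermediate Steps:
D(C, T) = 0 (D(C, T) = (C - C)/3 = (⅓)*0 = 0)
(D(95, -12) - 29754) + 5499 = (0 - 29754) + 5499 = -29754 + 5499 = -24255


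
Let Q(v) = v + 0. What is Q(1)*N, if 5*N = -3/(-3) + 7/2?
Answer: 9/10 ≈ 0.90000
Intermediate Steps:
N = 9/10 (N = (-3/(-3) + 7/2)/5 = (-3*(-⅓) + 7*(½))/5 = (1 + 7/2)/5 = (⅕)*(9/2) = 9/10 ≈ 0.90000)
Q(v) = v
Q(1)*N = 1*(9/10) = 9/10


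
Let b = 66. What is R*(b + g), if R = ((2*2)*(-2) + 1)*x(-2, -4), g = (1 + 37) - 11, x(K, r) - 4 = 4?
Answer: -5208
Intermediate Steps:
x(K, r) = 8 (x(K, r) = 4 + 4 = 8)
g = 27 (g = 38 - 11 = 27)
R = -56 (R = ((2*2)*(-2) + 1)*8 = (4*(-2) + 1)*8 = (-8 + 1)*8 = -7*8 = -56)
R*(b + g) = -56*(66 + 27) = -56*93 = -5208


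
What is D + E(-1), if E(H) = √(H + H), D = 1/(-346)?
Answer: -1/346 + I*√2 ≈ -0.0028902 + 1.4142*I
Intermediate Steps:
D = -1/346 ≈ -0.0028902
E(H) = √2*√H (E(H) = √(2*H) = √2*√H)
D + E(-1) = -1/346 + √2*√(-1) = -1/346 + √2*I = -1/346 + I*√2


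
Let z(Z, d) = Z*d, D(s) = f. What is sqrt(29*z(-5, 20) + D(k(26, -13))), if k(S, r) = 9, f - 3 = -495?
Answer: 8*I*sqrt(53) ≈ 58.241*I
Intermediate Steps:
f = -492 (f = 3 - 495 = -492)
D(s) = -492
sqrt(29*z(-5, 20) + D(k(26, -13))) = sqrt(29*(-5*20) - 492) = sqrt(29*(-100) - 492) = sqrt(-2900 - 492) = sqrt(-3392) = 8*I*sqrt(53)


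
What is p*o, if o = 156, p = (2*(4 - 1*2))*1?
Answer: 624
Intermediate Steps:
p = 4 (p = (2*(4 - 2))*1 = (2*2)*1 = 4*1 = 4)
p*o = 4*156 = 624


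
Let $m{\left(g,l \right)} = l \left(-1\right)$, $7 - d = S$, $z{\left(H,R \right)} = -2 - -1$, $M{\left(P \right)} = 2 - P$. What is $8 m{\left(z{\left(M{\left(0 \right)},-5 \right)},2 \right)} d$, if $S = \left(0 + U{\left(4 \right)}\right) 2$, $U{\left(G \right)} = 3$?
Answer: $-16$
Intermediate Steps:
$z{\left(H,R \right)} = -1$ ($z{\left(H,R \right)} = -2 + 1 = -1$)
$S = 6$ ($S = \left(0 + 3\right) 2 = 3 \cdot 2 = 6$)
$d = 1$ ($d = 7 - 6 = 1$)
$m{\left(g,l \right)} = - l$
$8 m{\left(z{\left(M{\left(0 \right)},-5 \right)},2 \right)} d = 8 \left(\left(-1\right) 2\right) 1 = 8 \left(-2\right) 1 = \left(-16\right) 1 = -16$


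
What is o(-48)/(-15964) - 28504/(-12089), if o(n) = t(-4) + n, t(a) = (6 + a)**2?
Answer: 16270349/6892457 ≈ 2.3606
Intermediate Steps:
o(n) = 4 + n (o(n) = (6 - 4)**2 + n = 2**2 + n = 4 + n)
o(-48)/(-15964) - 28504/(-12089) = (4 - 48)/(-15964) - 28504/(-12089) = -44*(-1/15964) - 28504*(-1/12089) = 11/3991 + 4072/1727 = 16270349/6892457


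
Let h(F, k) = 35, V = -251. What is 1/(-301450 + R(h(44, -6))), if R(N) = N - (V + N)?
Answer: -1/301199 ≈ -3.3201e-6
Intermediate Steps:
R(N) = 251 (R(N) = N - (-251 + N) = N + (251 - N) = 251)
1/(-301450 + R(h(44, -6))) = 1/(-301450 + 251) = 1/(-301199) = -1/301199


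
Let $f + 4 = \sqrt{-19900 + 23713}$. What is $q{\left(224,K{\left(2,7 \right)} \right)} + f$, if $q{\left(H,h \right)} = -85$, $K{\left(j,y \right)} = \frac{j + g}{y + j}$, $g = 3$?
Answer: $-89 + \sqrt{3813} \approx -27.251$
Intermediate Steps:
$K{\left(j,y \right)} = \frac{3 + j}{j + y}$ ($K{\left(j,y \right)} = \frac{j + 3}{y + j} = \frac{3 + j}{j + y}$)
$f = -4 + \sqrt{3813}$ ($f = -4 + \sqrt{-19900 + 23713} = -4 + \sqrt{3813} \approx 57.75$)
$q{\left(224,K{\left(2,7 \right)} \right)} + f = -85 - \left(4 - \sqrt{3813}\right) = -89 + \sqrt{3813}$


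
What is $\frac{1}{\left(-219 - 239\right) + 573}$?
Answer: $\frac{1}{115} \approx 0.0086956$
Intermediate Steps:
$\frac{1}{\left(-219 - 239\right) + 573} = \frac{1}{-458 + 573} = \frac{1}{115}$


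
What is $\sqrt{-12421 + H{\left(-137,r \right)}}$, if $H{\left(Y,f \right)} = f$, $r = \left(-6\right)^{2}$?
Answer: $i \sqrt{12385} \approx 111.29 i$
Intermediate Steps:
$r = 36$
$\sqrt{-12421 + H{\left(-137,r \right)}} = \sqrt{-12421 + 36} = \sqrt{-12385} = i \sqrt{12385}$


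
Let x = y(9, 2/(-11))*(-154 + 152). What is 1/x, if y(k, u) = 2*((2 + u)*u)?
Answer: 121/160 ≈ 0.75625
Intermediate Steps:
y(k, u) = 2*u*(2 + u) (y(k, u) = 2*(u*(2 + u)) = 2*u*(2 + u))
x = 160/121 (x = (2*(2/(-11))*(2 + 2/(-11)))*(-154 + 152) = (2*(2*(-1/11))*(2 + 2*(-1/11)))*(-2) = (2*(-2/11)*(2 - 2/11))*(-2) = (2*(-2/11)*(20/11))*(-2) = -80/121*(-2) = 160/121 ≈ 1.3223)
1/x = 1/(160/121) = 121/160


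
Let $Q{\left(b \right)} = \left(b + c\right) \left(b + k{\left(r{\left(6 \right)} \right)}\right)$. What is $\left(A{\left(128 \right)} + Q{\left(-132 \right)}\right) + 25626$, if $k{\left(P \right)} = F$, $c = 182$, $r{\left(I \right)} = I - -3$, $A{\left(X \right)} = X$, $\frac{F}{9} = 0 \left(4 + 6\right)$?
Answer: $19154$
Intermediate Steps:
$F = 0$ ($F = 9 \cdot 0 \left(4 + 6\right) = 9 \cdot 0 \cdot 10 = 9 \cdot 0 = 0$)
$r{\left(I \right)} = 3 + I$ ($r{\left(I \right)} = I + 3 = 3 + I$)
$k{\left(P \right)} = 0$
$Q{\left(b \right)} = b \left(182 + b\right)$ ($Q{\left(b \right)} = \left(b + 182\right) \left(b + 0\right) = \left(182 + b\right) b = b \left(182 + b\right)$)
$\left(A{\left(128 \right)} + Q{\left(-132 \right)}\right) + 25626 = \left(128 - 132 \left(182 - 132\right)\right) + 25626 = \left(128 - 6600\right) + 25626 = -6472 + 25626 = 19154$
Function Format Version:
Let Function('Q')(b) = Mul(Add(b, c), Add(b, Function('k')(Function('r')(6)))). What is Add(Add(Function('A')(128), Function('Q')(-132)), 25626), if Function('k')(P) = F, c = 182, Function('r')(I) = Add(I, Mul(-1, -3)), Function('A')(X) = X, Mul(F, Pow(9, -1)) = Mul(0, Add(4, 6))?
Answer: 19154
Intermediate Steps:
F = 0 (F = Mul(9, Mul(0, Add(4, 6))) = Mul(9, Mul(0, 10)) = Mul(9, 0) = 0)
Function('r')(I) = Add(3, I) (Function('r')(I) = Add(I, 3) = Add(3, I))
Function('k')(P) = 0
Function('Q')(b) = Mul(b, Add(182, b)) (Function('Q')(b) = Mul(Add(b, 182), Add(b, 0)) = Mul(Add(182, b), b) = Mul(b, Add(182, b)))
Add(Add(Function('A')(128), Function('Q')(-132)), 25626) = Add(Add(128, Mul(-132, Add(182, -132))), 25626) = Add(Add(128, Mul(-132, 50)), 25626) = Add(Add(128, -6600), 25626) = Add(-6472, 25626) = 19154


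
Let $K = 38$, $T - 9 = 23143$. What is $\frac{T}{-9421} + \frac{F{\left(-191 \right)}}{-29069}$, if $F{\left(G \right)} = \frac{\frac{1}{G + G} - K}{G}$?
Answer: $- \frac{49103963180113}{19981303933138} \approx -2.4575$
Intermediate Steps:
$T = 23152$ ($T = 9 + 23143 = 23152$)
$F{\left(G \right)} = \frac{-38 + \frac{1}{2 G}}{G}$ ($F{\left(G \right)} = \frac{\frac{1}{G + G} - 38}{G} = \frac{\frac{1}{2 G} - 38}{G} = \frac{-38 + \frac{1}{2 G}}{G}$)
$\frac{T}{-9421} + \frac{F{\left(-191 \right)}}{-29069} = \frac{23152}{-9421} + \frac{\frac{1}{2} \cdot \frac{1}{36481} \left(1 - -14516\right)}{-29069} = 23152 \left(- \frac{1}{9421}\right) + \frac{1}{2} \cdot \frac{1}{36481} \left(1 + 14516\right) \left(- \frac{1}{29069}\right) = - \frac{23152}{9421} + \frac{1}{2} \cdot \frac{1}{36481} \cdot 14517 \left(- \frac{1}{29069}\right) = - \frac{23152}{9421} + \frac{14517}{72962} \left(- \frac{1}{29069}\right) = - \frac{23152}{9421} - \frac{14517}{2120932378} = - \frac{49103963180113}{19981303933138}$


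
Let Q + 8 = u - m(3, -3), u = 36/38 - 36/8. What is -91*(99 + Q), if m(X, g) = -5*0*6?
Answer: -302393/38 ≈ -7957.7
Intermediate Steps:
m(X, g) = 0 (m(X, g) = 0*6 = 0)
u = -135/38 (u = 36*(1/38) - 36*⅛ = 18/19 - 9/2 = -135/38 ≈ -3.5526)
Q = -439/38 (Q = -8 + (-135/38 - 1*0) = -8 + (-135/38 + 0) = -8 - 135/38 = -439/38 ≈ -11.553)
-91*(99 + Q) = -91*(99 - 439/38) = -91*3323/38 = -302393/38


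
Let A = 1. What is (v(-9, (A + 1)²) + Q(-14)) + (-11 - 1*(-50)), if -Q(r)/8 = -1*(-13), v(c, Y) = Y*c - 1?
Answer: -102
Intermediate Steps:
v(c, Y) = -1 + Y*c
Q(r) = -104 (Q(r) = -(-8)*(-13) = -8*13 = -104)
(v(-9, (A + 1)²) + Q(-14)) + (-11 - 1*(-50)) = ((-1 + (1 + 1)²*(-9)) - 104) + (-11 - 1*(-50)) = ((-1 + 2²*(-9)) - 104) + (-11 + 50) = ((-1 + 4*(-9)) - 104) + 39 = ((-1 - 36) - 104) + 39 = (-37 - 104) + 39 = -141 + 39 = -102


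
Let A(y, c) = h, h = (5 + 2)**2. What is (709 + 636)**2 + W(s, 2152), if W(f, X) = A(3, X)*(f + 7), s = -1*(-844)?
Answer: 1850724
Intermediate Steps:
h = 49 (h = 7**2 = 49)
A(y, c) = 49
s = 844
W(f, X) = 343 + 49*f (W(f, X) = 49*(f + 7) = 49*(7 + f) = 343 + 49*f)
(709 + 636)**2 + W(s, 2152) = (709 + 636)**2 + (343 + 49*844) = 1345**2 + (343 + 41356) = 1809025 + 41699 = 1850724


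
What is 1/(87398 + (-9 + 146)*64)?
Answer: 1/96166 ≈ 1.0399e-5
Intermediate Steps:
1/(87398 + (-9 + 146)*64) = 1/(87398 + 137*64) = 1/(87398 + 8768) = 1/96166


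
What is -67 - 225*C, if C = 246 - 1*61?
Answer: -41692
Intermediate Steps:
C = 185 (C = 246 - 61 = 185)
-67 - 225*C = -67 - 225*185 = -67 - 41625 = -41692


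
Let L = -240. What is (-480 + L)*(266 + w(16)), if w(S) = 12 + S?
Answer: -211680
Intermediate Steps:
(-480 + L)*(266 + w(16)) = (-480 - 240)*(266 + (12 + 16)) = -720*(266 + 28) = -720*294 = -211680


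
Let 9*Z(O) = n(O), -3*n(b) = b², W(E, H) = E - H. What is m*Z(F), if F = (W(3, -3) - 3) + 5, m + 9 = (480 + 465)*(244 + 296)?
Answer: -3628736/3 ≈ -1.2096e+6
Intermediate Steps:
n(b) = -b²/3
m = 510291 (m = -9 + (480 + 465)*(244 + 296) = -9 + 945*540 = -9 + 510300 = 510291)
F = 8 (F = ((3 - 1*(-3)) - 3) + 5 = ((3 + 3) - 3) + 5 = (6 - 3) + 5 = 3 + 5 = 8)
Z(O) = -O²/27 (Z(O) = (-O²/3)/9 = -O²/27)
m*Z(F) = 510291*(-1/27*8²) = 510291*(-1/27*64) = 510291*(-64/27) = -3628736/3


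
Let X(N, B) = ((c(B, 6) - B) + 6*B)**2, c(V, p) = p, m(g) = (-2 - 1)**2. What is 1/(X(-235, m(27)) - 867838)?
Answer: -1/865237 ≈ -1.1558e-6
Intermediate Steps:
m(g) = 9 (m(g) = (-3)**2 = 9)
X(N, B) = (6 + 5*B)**2 (X(N, B) = ((6 - B) + 6*B)**2 = (6 + 5*B)**2)
1/(X(-235, m(27)) - 867838) = 1/((6 + 5*9)**2 - 867838) = 1/((6 + 45)**2 - 867838) = 1/(51**2 - 867838) = 1/(2601 - 867838) = 1/(-865237) = -1/865237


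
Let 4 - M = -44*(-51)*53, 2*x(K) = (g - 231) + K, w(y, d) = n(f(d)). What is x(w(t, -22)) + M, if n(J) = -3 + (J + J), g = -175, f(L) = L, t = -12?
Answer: -238309/2 ≈ -1.1915e+5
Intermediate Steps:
n(J) = -3 + 2*J
w(y, d) = -3 + 2*d
x(K) = -203 + K/2 (x(K) = ((-175 - 231) + K)/2 = (-406 + K)/2 = -203 + K/2)
M = -118928 (M = 4 - (-44*(-51))*53 = 4 - 2244*53 = 4 - 1*118932 = 4 - 118932 = -118928)
x(w(t, -22)) + M = (-203 + (-3 + 2*(-22))/2) - 118928 = (-203 + (-3 - 44)/2) - 118928 = (-203 + (1/2)*(-47)) - 118928 = (-203 - 47/2) - 118928 = -453/2 - 118928 = -238309/2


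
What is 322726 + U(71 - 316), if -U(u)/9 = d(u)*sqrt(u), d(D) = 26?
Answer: 322726 - 1638*I*sqrt(5) ≈ 3.2273e+5 - 3662.7*I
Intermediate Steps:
U(u) = -234*sqrt(u)
322726 + U(71 - 316) = 322726 - 234*sqrt(71 - 316) = 322726 - 1638*I*sqrt(5)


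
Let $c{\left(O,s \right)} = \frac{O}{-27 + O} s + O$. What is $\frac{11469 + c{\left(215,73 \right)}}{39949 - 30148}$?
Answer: $\frac{67039}{55836} \approx 1.2006$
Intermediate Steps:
$c{\left(O,s \right)} = O + \frac{O s}{-27 + O}$ ($c{\left(O,s \right)} = \frac{O}{-27 + O} s + O = \frac{O s}{-27 + O} + O = O + \frac{O s}{-27 + O}$)
$\frac{11469 + c{\left(215,73 \right)}}{39949 - 30148} = \frac{11469 + \frac{215 \left(-27 + 215 + 73\right)}{-27 + 215}}{39949 - 30148} = \frac{11469 + 215 \cdot \frac{1}{188} \cdot 261}{9801} = \left(11469 + 215 \cdot \frac{1}{188} \cdot 261\right) \frac{1}{9801} = \left(11469 + \frac{56115}{188}\right) \frac{1}{9801} = \frac{2212287}{188} \cdot \frac{1}{9801} = \frac{67039}{55836}$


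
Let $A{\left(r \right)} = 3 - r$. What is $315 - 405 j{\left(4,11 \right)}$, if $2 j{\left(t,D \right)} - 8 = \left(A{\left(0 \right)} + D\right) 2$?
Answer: $-6975$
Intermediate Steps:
$j{\left(t,D \right)} = 7 + D$ ($j{\left(t,D \right)} = 4 + \frac{\left(\left(3 - 0\right) + D\right) 2}{2} = 4 + \frac{\left(\left(3 + 0\right) + D\right) 2}{2} = 4 + \frac{\left(3 + D\right) 2}{2} = 4 + \frac{6 + 2 D}{2} = 4 + \left(3 + D\right) = 7 + D$)
$315 - 405 j{\left(4,11 \right)} = 315 - 405 \left(7 + 11\right) = 315 - 7290 = -6975$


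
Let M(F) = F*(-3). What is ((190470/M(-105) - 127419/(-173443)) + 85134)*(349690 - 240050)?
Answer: 4891336093049800/520329 ≈ 9.4005e+9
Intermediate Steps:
M(F) = -3*F
((190470/M(-105) - 127419/(-173443)) + 85134)*(349690 - 240050) = ((190470/((-3*(-105))) - 127419/(-173443)) + 85134)*(349690 - 240050) = ((190470/315 - 127419*(-1/173443)) + 85134)*109640 = ((190470*(1/315) + 127419/173443) + 85134)*109640 = ((1814/3 + 127419/173443) + 85134)*109640 = (315007859/520329 + 85134)*109640 = (44612696945/520329)*109640 = 4891336093049800/520329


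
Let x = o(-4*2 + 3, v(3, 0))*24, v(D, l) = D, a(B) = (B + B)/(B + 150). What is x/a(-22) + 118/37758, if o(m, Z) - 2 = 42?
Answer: -57996229/18879 ≈ -3072.0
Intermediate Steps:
a(B) = 2*B/(150 + B) (a(B) = (2*B)/(150 + B) = 2*B/(150 + B))
o(m, Z) = 44 (o(m, Z) = 2 + 42 = 44)
x = 1056 (x = 44*24 = 1056)
x/a(-22) + 118/37758 = 1056/((2*(-22)/(150 - 22))) + 118/37758 = 1056/((2*(-22)/128)) + 118*(1/37758) = 1056/((2*(-22)*(1/128))) + 59/18879 = 1056/(-11/32) + 59/18879 = 1056*(-32/11) + 59/18879 = -3072 + 59/18879 = -57996229/18879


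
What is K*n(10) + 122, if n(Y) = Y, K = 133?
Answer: 1452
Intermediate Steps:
K*n(10) + 122 = 133*10 + 122 = 1330 + 122 = 1452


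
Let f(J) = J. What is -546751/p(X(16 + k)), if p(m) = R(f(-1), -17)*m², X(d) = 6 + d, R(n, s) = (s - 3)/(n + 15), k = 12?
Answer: 3827257/11560 ≈ 331.08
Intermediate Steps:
R(n, s) = (-3 + s)/(15 + n)
p(m) = -10*m²/7 (p(m) = ((-3 - 17)/(15 - 1))*m² = (-20/14)*m² = ((1/14)*(-20))*m² = -10*m²/7)
-546751/p(X(16 + k)) = -546751*(-7/(10*(6 + (16 + 12))²)) = -546751*(-7/(10*(6 + 28)²)) = -546751/((-10/7*34²)) = -546751/((-10/7*1156)) = -546751/(-11560/7) = -546751*(-7/11560) = 3827257/11560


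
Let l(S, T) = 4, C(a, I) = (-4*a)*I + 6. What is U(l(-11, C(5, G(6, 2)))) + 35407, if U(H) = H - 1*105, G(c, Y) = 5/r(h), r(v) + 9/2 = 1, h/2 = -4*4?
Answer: 35306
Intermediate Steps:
h = -32 (h = 2*(-4*4) = 2*(-16) = -32)
r(v) = -7/2 (r(v) = -9/2 + 1 = -7/2)
G(c, Y) = -10/7 (G(c, Y) = 5/(-7/2) = 5*(-2/7) = -10/7)
C(a, I) = 6 - 4*I*a (C(a, I) = -4*I*a + 6 = 6 - 4*I*a)
U(H) = -105 + H (U(H) = H - 105 = -105 + H)
U(l(-11, C(5, G(6, 2)))) + 35407 = (-105 + 4) + 35407 = -101 + 35407 = 35306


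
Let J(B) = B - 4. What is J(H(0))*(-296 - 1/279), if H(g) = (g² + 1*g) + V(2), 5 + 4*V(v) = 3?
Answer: 82585/62 ≈ 1332.0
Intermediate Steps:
V(v) = -½ (V(v) = -5/4 + (¼)*3 = -5/4 + ¾ = -½)
H(g) = -½ + g + g² (H(g) = (g² + 1*g) - ½ = (g² + g) - ½ = (g + g²) - ½ = -½ + g + g²)
J(B) = -4 + B
J(H(0))*(-296 - 1/279) = (-4 + (-½ + 0 + 0²))*(-296 - 1/279) = (-4 + (-½ + 0 + 0))*(-296 - 1*1/279) = (-4 - ½)*(-296 - 1/279) = -9/2*(-82585/279) = 82585/62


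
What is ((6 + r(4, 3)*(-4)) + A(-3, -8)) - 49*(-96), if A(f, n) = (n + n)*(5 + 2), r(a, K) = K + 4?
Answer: 4570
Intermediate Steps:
r(a, K) = 4 + K
A(f, n) = 14*n (A(f, n) = (2*n)*7 = 14*n)
((6 + r(4, 3)*(-4)) + A(-3, -8)) - 49*(-96) = ((6 + (4 + 3)*(-4)) + 14*(-8)) - 49*(-96) = ((6 + 7*(-4)) - 112) + 4704 = ((6 - 28) - 112) + 4704 = (-22 - 112) + 4704 = -134 + 4704 = 4570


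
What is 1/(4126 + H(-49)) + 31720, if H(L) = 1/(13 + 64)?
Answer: 10077539237/317703 ≈ 31720.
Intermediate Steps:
H(L) = 1/77
1/(4126 + H(-49)) + 31720 = 1/(4126 + 1/77) + 31720 = 1/(317703/77) + 31720 = 77/317703 + 31720 = 10077539237/317703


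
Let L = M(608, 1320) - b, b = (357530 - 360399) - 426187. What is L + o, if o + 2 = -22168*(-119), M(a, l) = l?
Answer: 3068366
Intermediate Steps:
b = -429056 (b = -2869 - 426187 = -429056)
L = 430376 (L = 1320 - 1*(-429056) = 1320 + 429056 = 430376)
o = 2637990 (o = -2 - 22168*(-119) = -2 + 2637992 = 2637990)
L + o = 430376 + 2637990 = 3068366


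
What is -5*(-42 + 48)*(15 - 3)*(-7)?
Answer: 2520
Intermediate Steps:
-5*(-42 + 48)*(15 - 3)*(-7) = -30*12*(-7) = -5*72*(-7) = -360*(-7) = 2520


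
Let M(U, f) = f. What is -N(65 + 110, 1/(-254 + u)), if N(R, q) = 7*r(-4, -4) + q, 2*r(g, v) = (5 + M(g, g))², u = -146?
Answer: -1399/400 ≈ -3.4975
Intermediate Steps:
r(g, v) = (5 + g)²/2
N(R, q) = 7/2 + q (N(R, q) = 7*((5 - 4)²/2) + q = 7*((½)*1²) + q = 7*((½)*1) + q = 7*(½) + q = 7/2 + q)
-N(65 + 110, 1/(-254 + u)) = -(7/2 + 1/(-254 - 146)) = -(7/2 + 1/(-400)) = -(7/2 - 1/400) = -1*1399/400 = -1399/400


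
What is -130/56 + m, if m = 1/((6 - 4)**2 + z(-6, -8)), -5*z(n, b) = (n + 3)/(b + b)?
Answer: -18365/8876 ≈ -2.0691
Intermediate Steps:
z(n, b) = -(3 + n)/(10*b) (z(n, b) = -(n + 3)/(5*(b + b)) = -(3 + n)/(5*(2*b)) = -(3 + n)*1/(2*b)/5 = -(3 + n)/(10*b))
m = 80/317 (m = 1/((6 - 4)**2 + (1/10)*(-3 - 1*(-6))/(-8)) = 1/(2**2 + (1/10)*(-1/8)*(-3 + 6)) = 1/(4 + (1/10)*(-1/8)*3) = 1/(4 - 3/80) = 1/(317/80) = 80/317 ≈ 0.25237)
-130/56 + m = -130/56 + 80/317 = -130*1/56 + 80/317 = -65/28 + 80/317 = -18365/8876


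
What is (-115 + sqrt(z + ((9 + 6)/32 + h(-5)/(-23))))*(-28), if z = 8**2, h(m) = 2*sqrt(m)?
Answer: 3220 - 7*sqrt(2182654 - 2944*I*sqrt(5))/46 ≈ 2995.2 + 0.33903*I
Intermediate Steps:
z = 64
(-115 + sqrt(z + ((9 + 6)/32 + h(-5)/(-23))))*(-28) = (-115 + sqrt(64 + ((9 + 6)/32 + (2*sqrt(-5))/(-23))))*(-28) = (-115 + sqrt(64 + (15*(1/32) + (2*(I*sqrt(5)))*(-1/23))))*(-28) = (-115 + sqrt(64 + (15/32 + (2*I*sqrt(5))*(-1/23))))*(-28) = (-115 + sqrt(64 + (15/32 - 2*I*sqrt(5)/23)))*(-28) = (-115 + sqrt(2063/32 - 2*I*sqrt(5)/23))*(-28) = 3220 - 28*sqrt(2063/32 - 2*I*sqrt(5)/23)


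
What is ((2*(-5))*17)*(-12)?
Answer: 2040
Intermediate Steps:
((2*(-5))*17)*(-12) = -10*17*(-12) = -170*(-12) = 2040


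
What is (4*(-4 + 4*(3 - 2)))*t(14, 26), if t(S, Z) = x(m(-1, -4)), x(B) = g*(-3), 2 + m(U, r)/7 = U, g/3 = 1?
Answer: 0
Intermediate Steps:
g = 3 (g = 3*1 = 3)
m(U, r) = -14 + 7*U
x(B) = -9 (x(B) = 3*(-3) = -9)
t(S, Z) = -9
(4*(-4 + 4*(3 - 2)))*t(14, 26) = (4*(-4 + 4*(3 - 2)))*(-9) = (4*(-4 + 4*1))*(-9) = (4*(-4 + 4))*(-9) = (4*0)*(-9) = 0*(-9) = 0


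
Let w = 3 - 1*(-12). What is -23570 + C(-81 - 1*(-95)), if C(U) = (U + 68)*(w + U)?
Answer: -21192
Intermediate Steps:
w = 15 (w = 3 + 12 = 15)
C(U) = (15 + U)*(68 + U) (C(U) = (U + 68)*(15 + U) = (68 + U)*(15 + U) = (15 + U)*(68 + U))
-23570 + C(-81 - 1*(-95)) = -23570 + (1020 + (-81 - 1*(-95))**2 + 83*(-81 - 1*(-95))) = -23570 + (1020 + (-81 + 95)**2 + 83*(-81 + 95)) = -23570 + (1020 + 14**2 + 83*14) = -23570 + (1020 + 196 + 1162) = -23570 + 2378 = -21192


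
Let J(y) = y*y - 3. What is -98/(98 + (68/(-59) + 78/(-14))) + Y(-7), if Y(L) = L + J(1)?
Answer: -379747/37697 ≈ -10.074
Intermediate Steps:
J(y) = -3 + y² (J(y) = y² - 3 = -3 + y²)
Y(L) = -2 + L (Y(L) = L + (-3 + 1²) = L + (-3 + 1) = L - 2 = -2 + L)
-98/(98 + (68/(-59) + 78/(-14))) + Y(-7) = -98/(98 + (68/(-59) + 78/(-14))) + (-2 - 7) = -98/(98 + (68*(-1/59) + 78*(-1/14))) - 9 = -98/(98 + (-68/59 - 39/7)) - 9 = -98/(98 - 2777/413) - 9 = -98/37697/413 - 9 = -98*413/37697 - 9 = -40474/37697 - 9 = -379747/37697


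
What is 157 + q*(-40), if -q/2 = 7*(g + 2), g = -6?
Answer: -2083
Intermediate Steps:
q = 56 (q = -14*(-6 + 2) = -14*(-4) = -2*(-28) = 56)
157 + q*(-40) = 157 + 56*(-40) = 157 - 2240 = -2083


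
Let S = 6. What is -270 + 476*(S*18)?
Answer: 51138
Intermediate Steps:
-270 + 476*(S*18) = -270 + 476*(6*18) = -270 + 476*108 = -270 + 51408 = 51138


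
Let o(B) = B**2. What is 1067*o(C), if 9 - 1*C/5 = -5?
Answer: 5228300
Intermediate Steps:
C = 70 (C = 45 - 5*(-5) = 45 + 25 = 70)
1067*o(C) = 1067*70**2 = 1067*4900 = 5228300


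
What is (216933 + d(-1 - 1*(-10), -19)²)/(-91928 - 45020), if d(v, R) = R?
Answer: -15521/9782 ≈ -1.5867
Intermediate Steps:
(216933 + d(-1 - 1*(-10), -19)²)/(-91928 - 45020) = (216933 + (-19)²)/(-91928 - 45020) = (216933 + 361)/(-136948) = 217294*(-1/136948) = -15521/9782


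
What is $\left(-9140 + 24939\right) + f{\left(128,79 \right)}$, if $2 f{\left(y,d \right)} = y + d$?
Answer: $\frac{31805}{2} \approx 15903.0$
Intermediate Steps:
$f{\left(y,d \right)} = \frac{d}{2} + \frac{y}{2}$ ($f{\left(y,d \right)} = \frac{y + d}{2} = \frac{d + y}{2} = \frac{d}{2} + \frac{y}{2}$)
$\left(-9140 + 24939\right) + f{\left(128,79 \right)} = \left(-9140 + 24939\right) + \left(\frac{1}{2} \cdot 79 + \frac{1}{2} \cdot 128\right) = 15799 + \left(\frac{79}{2} + 64\right) = 15799 + \frac{207}{2} = \frac{31805}{2}$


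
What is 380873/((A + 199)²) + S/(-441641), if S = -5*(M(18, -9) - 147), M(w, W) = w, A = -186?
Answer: 168209023588/74637329 ≈ 2253.7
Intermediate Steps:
S = 645 (S = -5*(18 - 147) = -5*(-129) = 645)
380873/((A + 199)²) + S/(-441641) = 380873/((-186 + 199)²) + 645/(-441641) = 380873/(13²) + 645*(-1/441641) = 380873/169 - 645/441641 = 168209023588/74637329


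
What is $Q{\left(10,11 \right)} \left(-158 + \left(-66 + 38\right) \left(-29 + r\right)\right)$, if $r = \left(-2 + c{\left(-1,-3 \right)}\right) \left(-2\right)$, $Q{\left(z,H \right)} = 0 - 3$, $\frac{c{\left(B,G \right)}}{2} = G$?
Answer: $-618$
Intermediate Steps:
$c{\left(B,G \right)} = 2 G$
$Q{\left(z,H \right)} = -3$
$r = 16$ ($r = \left(-2 + 2 \left(-3\right)\right) \left(-2\right) = \left(-2 - 6\right) \left(-2\right) = \left(-8\right) \left(-2\right) = 16$)
$Q{\left(10,11 \right)} \left(-158 + \left(-66 + 38\right) \left(-29 + r\right)\right) = - 3 \left(-158 + \left(-66 + 38\right) \left(-29 + 16\right)\right) = - 3 \left(-158 - -364\right) = - 3 \left(-158 + 364\right) = \left(-3\right) 206 = -618$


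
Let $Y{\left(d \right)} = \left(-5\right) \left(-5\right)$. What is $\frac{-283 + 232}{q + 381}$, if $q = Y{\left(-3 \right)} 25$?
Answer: $- \frac{51}{1006} \approx -0.050696$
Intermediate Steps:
$Y{\left(d \right)} = 25$
$q = 625$ ($q = 25 \cdot 25 = 625$)
$\frac{-283 + 232}{q + 381} = \frac{-283 + 232}{625 + 381} = - \frac{51}{1006}$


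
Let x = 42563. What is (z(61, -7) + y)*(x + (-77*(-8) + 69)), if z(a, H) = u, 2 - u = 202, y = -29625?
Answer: -1289871600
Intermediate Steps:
u = -200 (u = 2 - 1*202 = 2 - 202 = -200)
z(a, H) = -200
(z(61, -7) + y)*(x + (-77*(-8) + 69)) = (-200 - 29625)*(42563 + (-77*(-8) + 69)) = -29825*(42563 + (616 + 69)) = -29825*(42563 + 685) = -29825*43248 = -1289871600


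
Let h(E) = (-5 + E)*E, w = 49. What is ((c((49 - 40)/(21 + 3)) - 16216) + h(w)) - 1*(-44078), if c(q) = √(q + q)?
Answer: 30018 + √3/2 ≈ 30019.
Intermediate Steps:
c(q) = √2*√q (c(q) = √(2*q) = √2*√q)
h(E) = E*(-5 + E)
((c((49 - 40)/(21 + 3)) - 16216) + h(w)) - 1*(-44078) = ((√2*√((49 - 40)/(21 + 3)) - 16216) + 49*(-5 + 49)) - 1*(-44078) = ((√2*√(9/24) - 16216) + 49*44) + 44078 = ((√2*√(9*(1/24)) - 16216) + 2156) + 44078 = ((√2*√(3/8) - 16216) + 2156) + 44078 = ((√2*(√6/4) - 16216) + 2156) + 44078 = ((√3/2 - 16216) + 2156) + 44078 = ((-16216 + √3/2) + 2156) + 44078 = (-14060 + √3/2) + 44078 = 30018 + √3/2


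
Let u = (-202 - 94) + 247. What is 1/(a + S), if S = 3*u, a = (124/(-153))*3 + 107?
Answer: -51/2164 ≈ -0.023567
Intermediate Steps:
u = -49 (u = -296 + 247 = -49)
a = 5333/51 (a = (124*(-1/153))*3 + 107 = -124/153*3 + 107 = -124/51 + 107 = 5333/51 ≈ 104.57)
S = -147 (S = 3*(-49) = -147)
1/(a + S) = 1/(5333/51 - 147) = 1/(-2164/51) = -51/2164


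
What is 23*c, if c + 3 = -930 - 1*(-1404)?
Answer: 10833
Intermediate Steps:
c = 471 (c = -3 + (-930 - 1*(-1404)) = -3 + (-930 + 1404) = -3 + 474 = 471)
23*c = 23*471 = 10833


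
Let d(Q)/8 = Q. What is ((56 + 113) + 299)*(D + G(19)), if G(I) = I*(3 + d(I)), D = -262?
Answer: 1255644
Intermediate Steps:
d(Q) = 8*Q
G(I) = I*(3 + 8*I)
((56 + 113) + 299)*(D + G(19)) = ((56 + 113) + 299)*(-262 + 19*(3 + 8*19)) = (169 + 299)*(-262 + 19*(3 + 152)) = 468*(-262 + 19*155) = 468*(-262 + 2945) = 468*2683 = 1255644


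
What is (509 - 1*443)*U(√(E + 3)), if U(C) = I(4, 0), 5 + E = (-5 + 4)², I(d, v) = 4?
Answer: 264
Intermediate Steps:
E = -4 (E = -5 + (-5 + 4)² = -5 + (-1)² = -5 + 1 = -4)
U(C) = 4
(509 - 1*443)*U(√(E + 3)) = (509 - 1*443)*4 = (509 - 443)*4 = 66*4 = 264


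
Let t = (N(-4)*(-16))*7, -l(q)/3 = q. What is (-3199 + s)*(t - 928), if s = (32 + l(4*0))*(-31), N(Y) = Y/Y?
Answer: 4358640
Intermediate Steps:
N(Y) = 1
l(q) = -3*q
s = -992 (s = (32 - 12*0)*(-31) = (32 - 3*0)*(-31) = (32 + 0)*(-31) = 32*(-31) = -992)
t = -112 (t = (1*(-16))*7 = -16*7 = -112)
(-3199 + s)*(t - 928) = (-3199 - 992)*(-112 - 928) = -4191*(-1040) = 4358640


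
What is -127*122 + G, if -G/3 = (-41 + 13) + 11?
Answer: -15443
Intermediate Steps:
G = 51 (G = -3*((-41 + 13) + 11) = -3*(-28 + 11) = -3*(-17) = 51)
-127*122 + G = -127*122 + 51 = -15494 + 51 = -15443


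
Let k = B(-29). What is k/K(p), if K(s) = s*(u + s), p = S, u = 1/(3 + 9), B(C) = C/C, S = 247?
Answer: 12/732355 ≈ 1.6385e-5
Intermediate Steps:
B(C) = 1
u = 1/12 ≈ 0.083333
k = 1
p = 247
K(s) = s*(1/12 + s)
k/K(p) = 1/(247*(1/12 + 247)) = 1/(247*(2965/12)) = 1/(732355/12) = 1*(12/732355) = 12/732355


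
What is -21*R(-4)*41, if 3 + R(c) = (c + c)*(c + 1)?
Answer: -18081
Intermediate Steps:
R(c) = -3 + 2*c*(1 + c) (R(c) = -3 + (c + c)*(c + 1) = -3 + (2*c)*(1 + c) = -3 + 2*c*(1 + c))
-21*R(-4)*41 = -21*(-3 + 2*(-4) + 2*(-4)**2)*41 = -21*(-3 - 8 + 2*16)*41 = -21*(-3 - 8 + 32)*41 = -21*21*41 = -441*41 = -18081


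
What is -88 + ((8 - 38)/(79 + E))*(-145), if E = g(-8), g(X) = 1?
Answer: -269/8 ≈ -33.625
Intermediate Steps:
E = 1
-88 + ((8 - 38)/(79 + E))*(-145) = -88 + ((8 - 38)/(79 + 1))*(-145) = -88 - 30/80*(-145) = -88 - 30*1/80*(-145) = -88 - 3/8*(-145) = -88 + 435/8 = -269/8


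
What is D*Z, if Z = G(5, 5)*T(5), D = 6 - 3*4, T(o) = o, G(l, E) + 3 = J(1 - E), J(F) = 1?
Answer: 60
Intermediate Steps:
G(l, E) = -2 (G(l, E) = -3 + 1 = -2)
D = -6 (D = 6 - 12 = -6)
Z = -10 (Z = -2*5 = -10)
D*Z = -6*(-10) = 60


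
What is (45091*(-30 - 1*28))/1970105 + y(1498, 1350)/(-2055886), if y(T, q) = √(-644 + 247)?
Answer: -2615278/1970105 - I*√397/2055886 ≈ -1.3275 - 9.6916e-6*I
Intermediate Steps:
y(T, q) = I*√397 (y(T, q) = √(-397) = I*√397)
(45091*(-30 - 1*28))/1970105 + y(1498, 1350)/(-2055886) = (45091*(-30 - 1*28))/1970105 + (I*√397)/(-2055886) = (45091*(-30 - 28))*(1/1970105) + (I*√397)*(-1/2055886) = (45091*(-58))*(1/1970105) - I*√397/2055886 = -2615278*1/1970105 - I*√397/2055886 = -2615278/1970105 - I*√397/2055886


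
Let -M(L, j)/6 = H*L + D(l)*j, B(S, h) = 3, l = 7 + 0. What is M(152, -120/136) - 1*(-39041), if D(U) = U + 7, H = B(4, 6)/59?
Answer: 39185951/1003 ≈ 39069.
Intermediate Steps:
l = 7
H = 3/59 ≈ 0.050847
D(U) = 7 + U
M(L, j) = -84*j - 18*L/59 (M(L, j) = -6*(3*L/59 + (7 + 7)*j) = -6*(3*L/59 + 14*j) = -6*(14*j + 3*L/59) = -84*j - 18*L/59)
M(152, -120/136) - 1*(-39041) = (-(-10080)/136 - 18/59*152) - 1*(-39041) = (-(-10080)/136 - 2736/59) + 39041 = (-84*(-15/17) - 2736/59) + 39041 = (1260/17 - 2736/59) + 39041 = 27828/1003 + 39041 = 39185951/1003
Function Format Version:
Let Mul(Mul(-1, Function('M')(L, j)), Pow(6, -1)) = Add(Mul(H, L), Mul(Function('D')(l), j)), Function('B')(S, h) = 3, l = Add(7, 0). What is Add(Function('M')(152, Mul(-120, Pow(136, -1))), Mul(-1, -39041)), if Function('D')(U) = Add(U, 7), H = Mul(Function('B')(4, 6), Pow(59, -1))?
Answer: Rational(39185951, 1003) ≈ 39069.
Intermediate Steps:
l = 7
H = Rational(3, 59) (H = Mul(3, Pow(59, -1)) = Mul(3, Rational(1, 59)) = Rational(3, 59) ≈ 0.050847)
Function('D')(U) = Add(7, U)
Function('M')(L, j) = Add(Mul(-84, j), Mul(Rational(-18, 59), L)) (Function('M')(L, j) = Mul(-6, Add(Mul(Rational(3, 59), L), Mul(Add(7, 7), j))) = Mul(-6, Add(Mul(Rational(3, 59), L), Mul(14, j))) = Mul(-6, Add(Mul(14, j), Mul(Rational(3, 59), L))) = Add(Mul(-84, j), Mul(Rational(-18, 59), L)))
Add(Function('M')(152, Mul(-120, Pow(136, -1))), Mul(-1, -39041)) = Add(Add(Mul(-84, Mul(-120, Pow(136, -1))), Mul(Rational(-18, 59), 152)), Mul(-1, -39041)) = Add(Add(Mul(-84, Mul(-120, Rational(1, 136))), Rational(-2736, 59)), 39041) = Add(Add(Mul(-84, Rational(-15, 17)), Rational(-2736, 59)), 39041) = Add(Add(Rational(1260, 17), Rational(-2736, 59)), 39041) = Add(Rational(27828, 1003), 39041) = Rational(39185951, 1003)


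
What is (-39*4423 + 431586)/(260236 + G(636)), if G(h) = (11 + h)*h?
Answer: 259089/671728 ≈ 0.38570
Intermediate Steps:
G(h) = h*(11 + h)
(-39*4423 + 431586)/(260236 + G(636)) = (-39*4423 + 431586)/(260236 + 636*(11 + 636)) = (-172497 + 431586)/(260236 + 636*647) = 259089/(260236 + 411492) = 259089/671728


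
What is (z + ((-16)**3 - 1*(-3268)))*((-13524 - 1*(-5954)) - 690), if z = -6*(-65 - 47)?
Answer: 1288560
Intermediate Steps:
z = 672 (z = -6*(-112) = 672)
(z + ((-16)**3 - 1*(-3268)))*((-13524 - 1*(-5954)) - 690) = (672 + ((-16)**3 - 1*(-3268)))*((-13524 - 1*(-5954)) - 690) = (672 + (-4096 + 3268))*((-13524 + 5954) - 690) = (672 - 828)*(-7570 - 690) = -156*(-8260) = 1288560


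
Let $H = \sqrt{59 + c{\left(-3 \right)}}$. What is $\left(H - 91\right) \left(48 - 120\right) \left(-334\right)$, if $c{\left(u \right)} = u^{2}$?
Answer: $-2188368 + 48096 \sqrt{17} \approx -1.9901 \cdot 10^{6}$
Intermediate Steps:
$H = 2 \sqrt{17}$ ($H = \sqrt{59 + \left(-3\right)^{2}} = \sqrt{59 + 9} = \sqrt{68} = 2 \sqrt{17} \approx 8.2462$)
$\left(H - 91\right) \left(48 - 120\right) \left(-334\right) = \left(2 \sqrt{17} - 91\right) \left(48 - 120\right) \left(-334\right) = \left(-91 + 2 \sqrt{17}\right) \left(-72\right) \left(-334\right) = \left(6552 - 144 \sqrt{17}\right) \left(-334\right) = -2188368 + 48096 \sqrt{17}$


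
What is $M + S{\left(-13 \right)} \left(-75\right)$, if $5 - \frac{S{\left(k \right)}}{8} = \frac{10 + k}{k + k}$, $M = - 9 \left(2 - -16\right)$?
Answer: $- \frac{40206}{13} \approx -3092.8$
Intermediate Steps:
$M = -162$ ($M = - 9 \left(2 + 16\right) = \left(-9\right) 18 = -162$)
$S{\left(k \right)} = 40 - \frac{4 \left(10 + k\right)}{k}$ ($S{\left(k \right)} = 40 - 8 \frac{10 + k}{k + k} = 40 - 8 \frac{10 + k}{2 k} = 40 - \frac{4 \left(10 + k\right)}{k}$)
$M + S{\left(-13 \right)} \left(-75\right) = -162 + \left(36 - \frac{40}{-13}\right) \left(-75\right) = -162 + \left(36 - - \frac{40}{13}\right) \left(-75\right) = -162 + \left(36 + \frac{40}{13}\right) \left(-75\right) = -162 + \frac{508}{13} \left(-75\right) = -162 - \frac{38100}{13} = - \frac{40206}{13}$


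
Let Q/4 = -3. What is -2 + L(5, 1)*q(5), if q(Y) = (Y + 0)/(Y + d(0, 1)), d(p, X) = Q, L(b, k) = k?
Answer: -19/7 ≈ -2.7143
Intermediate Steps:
Q = -12 (Q = 4*(-3) = -12)
d(p, X) = -12
q(Y) = Y/(-12 + Y) (q(Y) = (Y + 0)/(Y - 12) = Y/(-12 + Y))
-2 + L(5, 1)*q(5) = -2 + 1*(5/(-12 + 5)) = -2 + 1*(5/(-7)) = -2 + 1*(5*(-1/7)) = -2 + 1*(-5/7) = -2 - 5/7 = -19/7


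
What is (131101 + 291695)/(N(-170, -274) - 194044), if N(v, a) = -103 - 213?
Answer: -105699/48590 ≈ -2.1753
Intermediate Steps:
N(v, a) = -316
(131101 + 291695)/(N(-170, -274) - 194044) = (131101 + 291695)/(-316 - 194044) = 422796/(-194360) = 422796*(-1/194360) = -105699/48590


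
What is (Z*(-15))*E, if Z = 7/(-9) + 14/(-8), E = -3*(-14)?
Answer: 3185/2 ≈ 1592.5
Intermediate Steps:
E = 42
Z = -91/36 (Z = 7*(-1/9) + 14*(-1/8) = -7/9 - 7/4 = -91/36 ≈ -2.5278)
(Z*(-15))*E = -91/36*(-15)*42 = (455/12)*42 = 3185/2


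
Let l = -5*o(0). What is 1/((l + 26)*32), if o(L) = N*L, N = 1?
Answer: 1/832 ≈ 0.0012019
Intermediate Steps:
o(L) = L (o(L) = 1*L = L)
l = 0 (l = -5*0 = 0)
1/((l + 26)*32) = 1/((0 + 26)*32) = 1/(26*32) = 1/832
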